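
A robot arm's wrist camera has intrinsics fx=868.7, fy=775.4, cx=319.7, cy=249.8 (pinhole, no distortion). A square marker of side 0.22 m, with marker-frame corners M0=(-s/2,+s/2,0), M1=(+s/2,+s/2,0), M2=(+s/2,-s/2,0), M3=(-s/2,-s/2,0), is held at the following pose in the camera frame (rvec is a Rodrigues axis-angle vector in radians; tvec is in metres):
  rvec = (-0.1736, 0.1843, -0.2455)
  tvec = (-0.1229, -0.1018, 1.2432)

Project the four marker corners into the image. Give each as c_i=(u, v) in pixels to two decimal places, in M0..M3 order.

Intrinsics K: fx=868.7, fy=775.4, cx=319.7, cy=249.8
Marker side s = 0.22 m; corners in marker frame (Z=0):
  M0 = (-0.1100, +0.1100, 0)
  M1 = (+0.1100, +0.1100, 0)
  M2 = (+0.1100, -0.1100, 0)
  M3 = (-0.1100, -0.1100, 0)
rvec = (-0.1736, 0.1843, -0.2455), |rvec| = θ = 0.35267 rad = 20.206°
Rodrigues: sinθ=0.34540, 1−cosθ=0.06154; R = I + sinθ·[k]× + (1−cosθ)·[k]×²:
    [+0.95337 +0.22461 +0.20159]
    [-0.25627 +0.95526 +0.14763]
    [-0.15941 -0.19241 +0.96828]
t = (-0.1229, -0.1018, 1.2432) m
M0: Pc = R·M0+t = (-0.20306, +0.03147, +1.23957); u = 868.7·(-0.20306)/1.23957 + 319.7 = 177.3917, v = 775.4·(+0.03147)/1.23957 + 249.8 = 269.4852
M1: Pc = R·M1+t = (+0.00668, -0.02491, +1.20450); u = 868.7·(+0.00668)/1.20450 + 319.7 = 324.5160, v = 775.4·(-0.02491)/1.20450 + 249.8 = 233.7633
M2: Pc = R·M2+t = (-0.04274, -0.23507, +1.24683); u = 868.7·(-0.04274)/1.24683 + 319.7 = 289.9242, v = 775.4·(-0.23507)/1.24683 + 249.8 = 103.6112
M3: Pc = R·M3+t = (-0.25248, -0.17869, +1.28190); u = 868.7·(-0.25248)/1.28190 + 319.7 = 148.6046, v = 775.4·(-0.17869)/1.28190 + 249.8 = 141.7143

c0=(177.39, 269.49) c1=(324.52, 233.76) c2=(289.92, 103.61) c3=(148.60, 141.71)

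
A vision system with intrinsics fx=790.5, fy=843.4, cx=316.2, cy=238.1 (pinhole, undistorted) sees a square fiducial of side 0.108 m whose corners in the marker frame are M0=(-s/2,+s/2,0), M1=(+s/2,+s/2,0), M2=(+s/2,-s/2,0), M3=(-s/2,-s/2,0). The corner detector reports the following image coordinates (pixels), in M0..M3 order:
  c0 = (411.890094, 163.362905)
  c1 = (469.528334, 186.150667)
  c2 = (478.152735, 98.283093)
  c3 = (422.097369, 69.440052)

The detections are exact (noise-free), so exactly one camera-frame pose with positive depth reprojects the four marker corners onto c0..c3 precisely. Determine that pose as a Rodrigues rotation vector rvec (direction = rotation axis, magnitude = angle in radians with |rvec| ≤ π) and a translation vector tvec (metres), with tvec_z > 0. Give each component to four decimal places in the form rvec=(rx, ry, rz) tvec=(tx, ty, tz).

Intrinsics K: fx=790.5, fy=843.4, cx=316.2, cy=238.1
Marker side s = 0.108 m; corners in marker frame (Z=0):
  M0 = (-0.0540, +0.0540, 0)
  M1 = (+0.0540, +0.0540, 0)
  M2 = (+0.0540, -0.0540, 0)
  M3 = (-0.0540, -0.0540, 0)
Detected image corners:
  c0 = (411.890094, 163.362905) px
  c1 = (469.528334, 186.150667) px
  c2 = (478.152735, 98.283093) px
  c3 = (422.097369, 69.440052) px
Planar DLT: solve 8×8 A·h = b for H (H[2,2]=1):
  H  [+819.85531 -153.13726 +446.46649]
  H  [+324.47853 +821.40194 +129.40372]
  H  [+0.65906 -0.14866 +1.00000]
B = K⁻¹H; ‖b₁‖=1.035445, ‖b₂‖=1.035445; λ = 2/(‖b₁‖+‖b₂‖) = 0.965768, sign → tz>0 ⇒ λ=+0.965768
r₁ = λ·B[:,0] = (+0.74703,+0.19187,+0.63650); r₂ = λ·B[:,1] = (-0.12966,+0.98111,-0.14357)
r₃ = r₁×r₂ = (-0.65202,+0.02472,+0.75780); SVD([r₁ r₂ r₃]) → R = UVᵀ:
  R  [+0.74703 -0.12966 -0.65202]
  R  [+0.19187 +0.98111 +0.02472]
  R  [+0.63650 -0.14357 +0.75780]
t = (+0.15915, -0.12447, +0.96577) m
tr R = 2.485944; θ = arccos((tr R − 1)/2) = 0.733297 rad = 42.015°
axis k = ((R−Rᵀ)₃₂, (R−Rᵀ)₁₃, (R−Rᵀ)₂₁) / (2 sinθ) = (-0.125716, -0.962551, +0.240192)
rvec = θ·k = (-0.092187, -0.705835, +0.176132)

rvec=(-0.0922, -0.7058, 0.1761) tvec=(0.1591, -0.1245, 0.9658)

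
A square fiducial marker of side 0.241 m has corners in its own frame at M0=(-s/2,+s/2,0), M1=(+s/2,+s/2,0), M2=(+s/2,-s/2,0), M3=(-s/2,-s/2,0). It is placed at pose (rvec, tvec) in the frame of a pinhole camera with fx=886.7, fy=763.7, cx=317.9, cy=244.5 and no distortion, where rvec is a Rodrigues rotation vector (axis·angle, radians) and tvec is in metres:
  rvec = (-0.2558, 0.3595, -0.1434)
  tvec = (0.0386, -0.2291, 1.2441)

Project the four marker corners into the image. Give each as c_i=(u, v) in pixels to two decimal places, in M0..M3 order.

c0=(274.09, 188.59) c1=(440.09, 155.99) c2=(417.52, 18.21) c3=(261.15, 57.47)

Intrinsics K: fx=886.7, fy=763.7, cx=317.9, cy=244.5
Marker side s = 0.241 m; corners in marker frame (Z=0):
  M0 = (-0.1205, +0.1205, 0)
  M1 = (+0.1205, +0.1205, 0)
  M2 = (+0.1205, -0.1205, 0)
  M3 = (-0.1205, -0.1205, 0)
rvec = (-0.2558, 0.3595, -0.1434), |rvec| = θ = 0.46394 rad = 26.582°
Rodrigues: sinθ=0.44747, 1−cosθ=0.10570; R = I + sinθ·[k]× + (1−cosθ)·[k]×²:
    [+0.92643 +0.09315 +0.36476]
    [-0.18347 +0.95777 +0.22140]
    [-0.32873 -0.27204 +0.90440]
t = (0.0386, -0.2291, 1.2441) m
M0: Pc = R·M0+t = (-0.06181, -0.09158, +1.25093); u = 886.7·(-0.06181)/1.25093 + 317.9 = 274.0867, v = 763.7·(-0.09158)/1.25093 + 244.5 = 188.5895
M1: Pc = R·M1+t = (+0.16146, -0.13580, +1.17171); u = 886.7·(+0.16146)/1.17171 + 317.9 = 440.0860, v = 763.7·(-0.13580)/1.17171 + 244.5 = 155.9894
M2: Pc = R·M2+t = (+0.13901, -0.36662, +1.23727); u = 886.7·(+0.13901)/1.23727 + 317.9 = 417.5231, v = 763.7·(-0.36662)/1.23727 + 244.5 = 18.2055
M3: Pc = R·M3+t = (-0.08426, -0.32240, +1.31649); u = 886.7·(-0.08426)/1.31649 + 317.9 = 261.1485, v = 763.7·(-0.32240)/1.31649 + 244.5 = 57.4736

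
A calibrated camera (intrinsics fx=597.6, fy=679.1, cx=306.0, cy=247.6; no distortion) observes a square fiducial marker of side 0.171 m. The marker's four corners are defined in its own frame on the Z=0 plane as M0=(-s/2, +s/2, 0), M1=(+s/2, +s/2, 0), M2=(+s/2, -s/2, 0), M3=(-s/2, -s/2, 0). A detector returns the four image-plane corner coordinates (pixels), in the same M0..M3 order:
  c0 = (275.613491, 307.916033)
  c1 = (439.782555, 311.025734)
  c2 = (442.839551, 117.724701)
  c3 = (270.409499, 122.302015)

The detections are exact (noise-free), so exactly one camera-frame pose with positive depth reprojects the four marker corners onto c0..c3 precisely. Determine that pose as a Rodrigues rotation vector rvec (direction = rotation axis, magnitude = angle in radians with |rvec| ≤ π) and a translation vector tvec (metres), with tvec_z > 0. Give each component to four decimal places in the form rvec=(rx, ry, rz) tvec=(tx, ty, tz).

rvec=(0.1779, 0.1442, -0.0092) tvec=(0.0504, -0.0274, 0.6087)

Intrinsics K: fx=597.6, fy=679.1, cx=306.0, cy=247.6
Marker side s = 0.171 m; corners in marker frame (Z=0):
  M0 = (-0.0855, +0.0855, 0)
  M1 = (+0.0855, +0.0855, 0)
  M2 = (+0.0855, -0.0855, 0)
  M3 = (-0.0855, -0.0855, 0)
Detected image corners:
  c0 = (275.613491, 307.916033) px
  c1 = (439.782555, 311.025734) px
  c2 = (442.839551, 117.724701) px
  c3 = (270.409499, 122.302015) px
Planar DLT: solve 8×8 A·h = b for H (H[2,2]=1):
  H  [+899.26617 +109.82553 +355.47542]
  H  [-54.44941 +1169.44945 +217.08661]
  H  [-0.23616 +0.28855 +1.00000]
B = K⁻¹H; ‖b₁‖=1.642793, ‖b₂‖=1.642793; λ = 2/(‖b₁‖+‖b₂‖) = 0.608719, sign → tz>0 ⇒ λ=+0.608719
r₁ = λ·B[:,0] = (+0.98961,+0.00361,-0.14375); r₂ = λ·B[:,1] = (+0.02193,+0.98421,+0.17565)
r₃ = r₁×r₂ = (+0.14212,-0.17697,+0.97390); SVD([r₁ r₂ r₃]) → R = UVᵀ:
  R  [+0.98961 +0.02193 +0.14212]
  R  [+0.00361 +0.98421 -0.17697]
  R  [-0.14375 +0.17565 +0.97390]
t = (+0.05040, -0.02735, +0.60872) m
tr R = 2.947717; θ = arccos((tr R − 1)/2) = 0.229156 rad = 13.130°
axis k = ((R−Rᵀ)₃₂, (R−Rᵀ)₁₃, (R−Rᵀ)₂₁) / (2 sinθ) = (+0.776168, +0.629235, -0.040331)
rvec = θ·k = (+0.177864, +0.144193, -0.009242)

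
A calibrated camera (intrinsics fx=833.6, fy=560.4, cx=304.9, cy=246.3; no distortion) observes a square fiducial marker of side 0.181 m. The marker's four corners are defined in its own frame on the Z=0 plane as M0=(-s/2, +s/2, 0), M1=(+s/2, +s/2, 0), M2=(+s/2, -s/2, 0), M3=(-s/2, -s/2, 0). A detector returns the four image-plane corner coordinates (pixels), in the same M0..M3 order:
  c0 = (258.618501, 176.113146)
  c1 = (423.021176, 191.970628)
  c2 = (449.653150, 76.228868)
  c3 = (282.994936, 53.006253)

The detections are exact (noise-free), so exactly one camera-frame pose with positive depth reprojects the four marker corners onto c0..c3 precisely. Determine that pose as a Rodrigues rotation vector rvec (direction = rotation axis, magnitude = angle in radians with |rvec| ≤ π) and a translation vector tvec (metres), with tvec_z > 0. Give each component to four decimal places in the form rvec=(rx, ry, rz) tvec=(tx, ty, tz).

rvec=(0.1257, -0.2714, 0.1240) tvec=(0.0523, -0.1850, 0.8567)

Intrinsics K: fx=833.6, fy=560.4, cx=304.9, cy=246.3
Marker side s = 0.181 m; corners in marker frame (Z=0):
  M0 = (-0.0905, +0.0905, 0)
  M1 = (+0.0905, +0.0905, 0)
  M2 = (+0.0905, -0.0905, 0)
  M3 = (-0.0905, -0.0905, 0)
Detected image corners:
  c0 = (258.618501, 176.113146) px
  c1 = (423.021176, 191.970628) px
  c2 = (449.653150, 76.228868) px
  c3 = (282.994936, 53.006253) px
Planar DLT: solve 8×8 A·h = b for H (H[2,2]=1):
  H  [+1027.72435 -97.01919 +355.82750]
  H  [+147.55385 +674.70934 +125.28650]
  H  [+0.32034 +0.12464 +1.00000]
B = K⁻¹H; ‖b₁‖=1.167231, ‖b₂‖=1.167231; λ = 2/(‖b₁‖+‖b₂‖) = 0.856729, sign → tz>0 ⇒ λ=+0.856729
r₁ = λ·B[:,0] = (+0.95586,+0.10496,+0.27444); r₂ = λ·B[:,1] = (-0.13877,+0.98455,+0.10678)
r₃ = r₁×r₂ = (-0.25899,-0.14015,+0.95566); SVD([r₁ r₂ r₃]) → R = UVᵀ:
  R  [+0.95586 -0.13877 -0.25899]
  R  [+0.10496 +0.98455 -0.14015]
  R  [+0.27444 +0.10678 +0.95566]
t = (+0.05234, -0.18500, +0.85673) m
tr R = 2.896067; θ = arccos((tr R − 1)/2) = 0.323799 rad = 18.552°
axis k = ((R−Rᵀ)₃₂, (R−Rᵀ)₁₃, (R−Rᵀ)₂₁) / (2 sinθ) = (+0.388050, -0.838283, +0.383012)
rvec = θ·k = (+0.125651, -0.271436, +0.124019)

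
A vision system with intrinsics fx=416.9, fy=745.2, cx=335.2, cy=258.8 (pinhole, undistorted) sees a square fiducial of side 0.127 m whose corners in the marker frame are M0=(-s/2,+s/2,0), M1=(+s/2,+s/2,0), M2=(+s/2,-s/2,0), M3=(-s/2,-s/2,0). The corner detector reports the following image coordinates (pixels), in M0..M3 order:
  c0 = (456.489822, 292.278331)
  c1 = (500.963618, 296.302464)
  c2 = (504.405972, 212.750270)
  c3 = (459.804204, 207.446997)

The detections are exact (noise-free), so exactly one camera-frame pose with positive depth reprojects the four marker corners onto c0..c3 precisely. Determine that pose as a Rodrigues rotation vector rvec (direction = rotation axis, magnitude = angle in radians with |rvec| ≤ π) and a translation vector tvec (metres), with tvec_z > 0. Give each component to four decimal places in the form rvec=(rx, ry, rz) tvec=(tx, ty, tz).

Intrinsics K: fx=416.9, fy=745.2, cx=335.2, cy=258.8
Marker side s = 0.127 m; corners in marker frame (Z=0):
  M0 = (-0.0635, +0.0635, 0)
  M1 = (+0.0635, +0.0635, 0)
  M2 = (+0.0635, -0.0635, 0)
  M3 = (-0.0635, -0.0635, 0)
Detected image corners:
  c0 = (456.489822, 292.278331) px
  c1 = (500.963618, 296.302464) px
  c2 = (504.405972, 212.750270) px
  c3 = (459.804204, 207.446997) px
Planar DLT: solve 8×8 A·h = b for H (H[2,2]=1):
  H  [+407.32290 -11.44002 +480.57921]
  H  [+66.44134 +670.85049 +252.29635]
  H  [+0.11788 +0.03157 +1.00000]
B = K⁻¹H; ‖b₁‖=0.891393, ‖b₂‖=0.891393; λ = 2/(‖b₁‖+‖b₂‖) = 1.121840, sign → tz>0 ⇒ λ=+1.121840
r₁ = λ·B[:,0] = (+0.98974,+0.05409,+0.13225); r₂ = λ·B[:,1] = (-0.05926,+0.99761,+0.03541)
r₃ = r₁×r₂ = (-0.13001,-0.04289,+0.99058); SVD([r₁ r₂ r₃]) → R = UVᵀ:
  R  [+0.98974 -0.05926 -0.13001]
  R  [+0.05409 +0.99761 -0.04289]
  R  [+0.13225 +0.03541 +0.99058]
t = (+0.39120, -0.00979, +1.12184) m
tr R = 2.977938; θ = arccos((tr R − 1)/2) = 0.148668 rad = 8.518°
axis k = ((R−Rᵀ)₃₂, (R−Rᵀ)₁₃, (R−Rᵀ)₂₁) / (2 sinθ) = (+0.264305, -0.885289, +0.382631)
rvec = θ·k = (+0.039294, -0.131614, +0.056885)

rvec=(0.0393, -0.1316, 0.0569) tvec=(0.3912, -0.0098, 1.1218)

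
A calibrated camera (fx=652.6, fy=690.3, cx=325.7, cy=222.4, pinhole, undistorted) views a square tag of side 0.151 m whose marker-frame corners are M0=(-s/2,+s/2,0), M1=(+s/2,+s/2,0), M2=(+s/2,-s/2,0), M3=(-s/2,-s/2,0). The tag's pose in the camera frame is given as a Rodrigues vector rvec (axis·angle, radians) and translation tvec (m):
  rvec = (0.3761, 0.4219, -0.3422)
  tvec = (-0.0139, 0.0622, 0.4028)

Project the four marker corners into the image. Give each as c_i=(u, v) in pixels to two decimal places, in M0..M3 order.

Intrinsics K: fx=652.6, fy=690.3, cx=325.7, cy=222.4
Marker side s = 0.151 m; corners in marker frame (Z=0):
  M0 = (-0.0755, +0.0755, 0)
  M1 = (+0.0755, +0.0755, 0)
  M2 = (+0.0755, -0.0755, 0)
  M3 = (-0.0755, -0.0755, 0)
rvec = (0.3761, 0.4219, -0.3422), |rvec| = θ = 0.66072 rad = 37.856°
Rodrigues: sinθ=0.61369, 1−cosθ=0.21045; R = I + sinθ·[k]× + (1−cosθ)·[k]×²:
    [+0.85774 +0.39433 +0.32982]
    [-0.24135 +0.87536 -0.41893]
    [-0.45391 +0.27973 +0.84600]
t = (-0.0139, 0.0622, 0.4028) m
M0: Pc = R·M0+t = (-0.04889, +0.14651, +0.45819); u = 652.6·(-0.04889)/0.45819 + 325.7 = 256.0699, v = 690.3·(+0.14651)/0.45819 + 222.4 = 443.1311
M1: Pc = R·M1+t = (+0.08063, +0.11007, +0.38965); u = 652.6·(+0.08063)/0.38965 + 325.7 = 460.7449, v = 690.3·(+0.11007)/0.38965 + 222.4 = 417.3957
M2: Pc = R·M2+t = (+0.02109, -0.02211, +0.34741); u = 652.6·(+0.02109)/0.34741 + 325.7 = 365.3117, v = 690.3·(-0.02211)/0.34741 + 222.4 = 178.4652
M3: Pc = R·M3+t = (-0.10843, +0.01433, +0.41595); u = 652.6·(-0.10843)/0.41595 + 325.7 = 155.5779, v = 690.3·(+0.01433)/0.41595 + 222.4 = 246.1850

c0=(256.07, 443.13) c1=(460.74, 417.40) c2=(365.31, 178.47) c3=(155.58, 246.19)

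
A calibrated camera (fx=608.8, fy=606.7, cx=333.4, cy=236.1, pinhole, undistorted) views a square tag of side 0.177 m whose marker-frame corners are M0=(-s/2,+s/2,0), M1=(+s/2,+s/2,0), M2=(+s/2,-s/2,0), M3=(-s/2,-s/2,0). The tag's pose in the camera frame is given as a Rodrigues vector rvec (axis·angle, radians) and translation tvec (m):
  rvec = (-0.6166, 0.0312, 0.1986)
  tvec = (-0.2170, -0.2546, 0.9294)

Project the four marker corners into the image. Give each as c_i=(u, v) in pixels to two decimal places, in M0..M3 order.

c0=(113.01, 99.54) c1=(230.36, 118.75) c2=(262.61, 42.87) c3=(156.77, 26.82)

Intrinsics K: fx=608.8, fy=606.7, cx=333.4, cy=236.1
Marker side s = 0.177 m; corners in marker frame (Z=0):
  M0 = (-0.0885, +0.0885, 0)
  M1 = (+0.0885, +0.0885, 0)
  M2 = (+0.0885, -0.0885, 0)
  M3 = (-0.0885, -0.0885, 0)
rvec = (-0.6166, 0.0312, 0.1986), |rvec| = θ = 0.64855 rad = 37.159°
Rodrigues: sinθ=0.60403, 1−cosθ=0.20304; R = I + sinθ·[k]× + (1−cosθ)·[k]×²:
    [+0.98049 -0.19425 -0.03005]
    [+0.17568 +0.79743 +0.57727]
    [-0.08817 -0.57128 +0.81600]
t = (-0.2170, -0.2546, 0.9294) m
M0: Pc = R·M0+t = (-0.32096, -0.19957, +0.88664); u = 608.8·(-0.32096)/0.88664 + 333.4 = 113.0147, v = 606.7·(-0.19957)/0.88664 + 236.1 = 99.5378
M1: Pc = R·M1+t = (-0.14742, -0.16848, +0.87104); u = 608.8·(-0.14742)/0.87104 + 333.4 = 230.3642, v = 606.7·(-0.16848)/0.87104 + 236.1 = 118.7499
M2: Pc = R·M2+t = (-0.11304, -0.30963, +0.97216); u = 608.8·(-0.11304)/0.97216 + 333.4 = 262.6132, v = 606.7·(-0.30963)/0.97216 + 236.1 = 42.8701
M3: Pc = R·M3+t = (-0.28658, -0.34072, +0.98776); u = 608.8·(-0.28658)/0.98776 + 333.4 = 156.7672, v = 606.7·(-0.34072)/0.98776 + 236.1 = 26.8236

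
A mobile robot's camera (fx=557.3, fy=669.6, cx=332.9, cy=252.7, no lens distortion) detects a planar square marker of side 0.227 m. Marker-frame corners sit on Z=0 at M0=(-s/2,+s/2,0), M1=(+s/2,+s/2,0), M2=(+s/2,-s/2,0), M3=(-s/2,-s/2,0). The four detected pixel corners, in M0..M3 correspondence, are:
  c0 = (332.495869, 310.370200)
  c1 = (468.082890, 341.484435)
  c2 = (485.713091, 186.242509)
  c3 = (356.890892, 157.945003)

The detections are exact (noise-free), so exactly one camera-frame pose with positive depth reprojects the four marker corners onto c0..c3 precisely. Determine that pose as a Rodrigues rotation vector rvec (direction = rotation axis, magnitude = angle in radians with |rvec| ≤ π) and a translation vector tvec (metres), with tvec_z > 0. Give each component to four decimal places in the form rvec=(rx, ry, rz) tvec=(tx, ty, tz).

rvec=(-0.2229, 0.0133, 0.1888) tvec=(0.1321, -0.0081, 0.9451)

Intrinsics K: fx=557.3, fy=669.6, cx=332.9, cy=252.7
Marker side s = 0.227 m; corners in marker frame (Z=0):
  M0 = (-0.1135, +0.1135, 0)
  M1 = (+0.1135, +0.1135, 0)
  M2 = (+0.1135, -0.1135, 0)
  M3 = (-0.1135, -0.1135, 0)
Detected image corners:
  c0 = (332.495869, 310.370200) px
  c1 = (468.082890, 341.484435) px
  c2 = (485.713091, 186.242509) px
  c3 = (356.890892, 157.945003) px
Planar DLT: solve 8×8 A·h = b for H (H[2,2]=1):
  H  [+567.20834 -187.57955 +410.80101]
  H  [+121.72889 +620.09878 +246.93192]
  H  [-0.03603 -0.23114 +1.00000]
B = K⁻¹H; ‖b₁‖=1.058121, ‖b₂‖=1.058121; λ = 2/(‖b₁‖+‖b₂‖) = 0.945072, sign → tz>0 ⇒ λ=+0.945072
r₁ = λ·B[:,0] = (+0.98221,+0.18466,-0.03405); r₂ = λ·B[:,1] = (-0.18761,+0.95764,-0.21845)
r₃ = r₁×r₂ = (-0.00773,+0.22095,+0.97525); SVD([r₁ r₂ r₃]) → R = UVᵀ:
  R  [+0.98221 -0.18761 -0.00773]
  R  [+0.18466 +0.95764 +0.22095]
  R  [-0.03405 -0.21845 +0.97525]
t = (+0.13210, -0.00814, +0.94507) m
tr R = 2.915113; θ = arccos((tr R − 1)/2) = 0.292395 rad = 16.753°
axis k = ((R−Rᵀ)₃₂, (R−Rᵀ)₁₃, (R−Rᵀ)₂₁) / (2 sinθ) = (-0.762185, +0.045651, +0.645748)
rvec = θ·k = (-0.222859, +0.013348, +0.188813)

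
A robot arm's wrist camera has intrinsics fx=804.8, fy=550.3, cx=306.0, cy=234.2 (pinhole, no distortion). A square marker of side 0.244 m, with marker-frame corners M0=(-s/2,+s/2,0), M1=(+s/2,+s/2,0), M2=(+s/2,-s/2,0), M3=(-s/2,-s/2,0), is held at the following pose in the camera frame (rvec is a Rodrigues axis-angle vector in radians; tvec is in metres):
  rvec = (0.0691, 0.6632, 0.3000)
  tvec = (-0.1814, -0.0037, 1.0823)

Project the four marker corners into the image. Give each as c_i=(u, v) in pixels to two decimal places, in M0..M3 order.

Intrinsics K: fx=804.8, fy=550.3, cx=306.0, cy=234.2
Marker side s = 0.244 m; corners in marker frame (Z=0):
  M0 = (-0.1220, +0.1220, 0)
  M1 = (+0.1220, +0.1220, 0)
  M2 = (+0.1220, -0.1220, 0)
  M3 = (-0.1220, -0.1220, 0)
rvec = (0.0691, 0.6632, 0.3000), |rvec| = θ = 0.73117 rad = 41.893°
Rodrigues: sinθ=0.66774, 1−cosθ=0.25561; R = I + sinθ·[k]× + (1−cosθ)·[k]×²:
    [+0.74668 -0.25206 +0.61558]
    [+0.29589 +0.95469 +0.03202]
    [-0.59576 +0.15823 +0.78742]
t = (-0.1814, -0.0037, 1.0823) m
M0: Pc = R·M0+t = (-0.30325, +0.07667, +1.17429); u = 804.8·(-0.30325)/1.17429 + 306.0 = 98.1694, v = 550.3·(+0.07667)/1.17429 + 234.2 = 270.1312
M1: Pc = R·M1+t = (-0.12106, +0.14887, +1.02892); u = 804.8·(-0.12106)/1.02892 + 306.0 = 211.3117, v = 550.3·(+0.14887)/1.02892 + 234.2 = 313.8203
M2: Pc = R·M2+t = (-0.05955, -0.08407, +0.99031); u = 804.8·(-0.05955)/0.99031 + 306.0 = 257.6025, v = 550.3·(-0.08407)/0.99031 + 234.2 = 187.4817
M3: Pc = R·M3+t = (-0.24174, -0.15627, +1.13568); u = 804.8·(-0.24174)/1.13568 + 306.0 = 134.6886, v = 550.3·(-0.15627)/1.13568 + 234.2 = 158.4785

c0=(98.17, 270.13) c1=(211.31, 313.82) c2=(257.60, 187.48) c3=(134.69, 158.48)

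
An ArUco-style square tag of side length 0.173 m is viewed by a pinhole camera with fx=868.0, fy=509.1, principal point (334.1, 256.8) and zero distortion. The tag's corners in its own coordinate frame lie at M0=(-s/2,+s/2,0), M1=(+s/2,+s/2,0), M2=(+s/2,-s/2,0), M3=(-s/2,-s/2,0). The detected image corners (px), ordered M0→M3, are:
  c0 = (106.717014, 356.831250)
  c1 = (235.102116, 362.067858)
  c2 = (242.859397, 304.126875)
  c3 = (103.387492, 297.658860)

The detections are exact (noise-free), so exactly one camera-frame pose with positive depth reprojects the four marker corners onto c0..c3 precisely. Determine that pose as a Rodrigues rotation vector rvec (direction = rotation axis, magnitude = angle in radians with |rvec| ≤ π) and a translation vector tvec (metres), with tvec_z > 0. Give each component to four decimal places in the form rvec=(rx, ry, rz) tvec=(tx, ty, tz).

Intrinsics K: fx=868.0, fy=509.1, cx=334.1, cy=256.8
Marker side s = 0.173 m; corners in marker frame (Z=0):
  M0 = (-0.0865, +0.0865, 0)
  M1 = (+0.0865, +0.0865, 0)
  M2 = (+0.0865, -0.0865, 0)
  M3 = (-0.0865, -0.0865, 0)
Detected image corners:
  c0 = (106.717014, 356.831250) px
  c1 = (235.102116, 362.067858) px
  c2 = (242.859397, 304.126875) px
  c3 = (103.387492, 297.658860) px
Planar DLT: solve 8×8 A·h = b for H (H[2,2]=1):
  H  [+785.48603 +69.51919 +172.39696]
  H  [+57.98526 +496.84590 +331.40478]
  H  [+0.07361 +0.47972 +1.00000]
B = K⁻¹H; ‖b₁‖=0.883032, ‖b₂‖=0.883032; λ = 2/(‖b₁‖+‖b₂‖) = 1.132461, sign → tz>0 ⇒ λ=+1.132461
r₁ = λ·B[:,0] = (+0.99272,+0.08693,+0.08336); r₂ = λ·B[:,1] = (-0.11841,+0.83117,+0.54327)
r₃ = r₁×r₂ = (-0.02206,-0.54918,+0.83541); SVD([r₁ r₂ r₃]) → R = UVᵀ:
  R  [+0.99272 -0.11841 -0.02206]
  R  [+0.08693 +0.83117 -0.54918]
  R  [+0.08336 +0.54327 +0.83541]
t = (-0.21097, +0.16595, +1.13246) m
tr R = 2.659299; θ = arccos((tr R − 1)/2) = 0.592317 rad = 33.937°
axis k = ((R−Rᵀ)₃₂, (R−Rᵀ)₁₃, (R−Rᵀ)₂₁) / (2 sinθ) = (+0.978399, -0.094416, +0.183905)
rvec = θ·k = (+0.579522, -0.055924, +0.108930)

rvec=(0.5795, -0.0559, 0.1089) tvec=(-0.2110, 0.1660, 1.1325)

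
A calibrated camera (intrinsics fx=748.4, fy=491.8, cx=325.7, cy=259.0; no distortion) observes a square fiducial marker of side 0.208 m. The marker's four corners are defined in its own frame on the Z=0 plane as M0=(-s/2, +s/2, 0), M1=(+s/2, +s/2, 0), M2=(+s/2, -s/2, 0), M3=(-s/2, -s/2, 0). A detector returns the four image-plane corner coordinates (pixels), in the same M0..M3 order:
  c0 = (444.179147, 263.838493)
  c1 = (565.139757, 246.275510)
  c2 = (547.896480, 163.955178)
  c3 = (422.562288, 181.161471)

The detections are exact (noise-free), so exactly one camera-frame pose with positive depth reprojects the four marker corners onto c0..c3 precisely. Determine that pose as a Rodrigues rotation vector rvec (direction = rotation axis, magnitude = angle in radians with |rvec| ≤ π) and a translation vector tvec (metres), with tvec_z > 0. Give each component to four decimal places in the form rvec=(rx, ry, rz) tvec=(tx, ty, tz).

rvec=(0.1904, -0.0875, -0.2071) tvec=(0.2753, -0.1099, 1.2136)

Intrinsics K: fx=748.4, fy=491.8, cx=325.7, cy=259.0
Marker side s = 0.208 m; corners in marker frame (Z=0):
  M0 = (-0.1040, +0.1040, 0)
  M1 = (+0.1040, +0.1040, 0)
  M2 = (+0.1040, -0.1040, 0)
  M3 = (-0.1040, -0.1040, 0)
Detected image corners:
  c0 = (444.179147, 263.838493) px
  c1 = (565.139757, 246.275510) px
  c2 = (547.896480, 163.955178) px
  c3 = (422.562288, 181.161471) px
Planar DLT: solve 8×8 A·h = b for H (H[2,2]=1):
  H  [+619.07000 +173.57275 +495.45999]
  H  [-71.84778 +431.27663 +214.45330]
  H  [+0.05494 +0.16208 +1.00000]
B = K⁻¹H; ‖b₁‖=0.823962, ‖b₂‖=0.823962; λ = 2/(‖b₁‖+‖b₂‖) = 1.213648, sign → tz>0 ⇒ λ=+1.213648
r₁ = λ·B[:,0] = (+0.97490,-0.21242,+0.06668); r₂ = λ·B[:,1] = (+0.19587,+0.96070,+0.19670)
r₃ = r₁×r₂ = (-0.10584,-0.17871,+0.97819); SVD([r₁ r₂ r₃]) → R = UVᵀ:
  R  [+0.97490 +0.19587 -0.10584]
  R  [-0.21242 +0.96070 -0.17871]
  R  [+0.06668 +0.19670 +0.97819]
t = (+0.27529, -0.10993, +1.21365) m
tr R = 2.913793; θ = arccos((tr R − 1)/2) = 0.294676 rad = 16.884°
axis k = ((R−Rᵀ)₃₂, (R−Rᵀ)₁₃, (R−Rᵀ)₂₁) / (2 sinθ) = (+0.646304, -0.297008, -0.702907)
rvec = θ·k = (+0.190450, -0.087521, -0.207129)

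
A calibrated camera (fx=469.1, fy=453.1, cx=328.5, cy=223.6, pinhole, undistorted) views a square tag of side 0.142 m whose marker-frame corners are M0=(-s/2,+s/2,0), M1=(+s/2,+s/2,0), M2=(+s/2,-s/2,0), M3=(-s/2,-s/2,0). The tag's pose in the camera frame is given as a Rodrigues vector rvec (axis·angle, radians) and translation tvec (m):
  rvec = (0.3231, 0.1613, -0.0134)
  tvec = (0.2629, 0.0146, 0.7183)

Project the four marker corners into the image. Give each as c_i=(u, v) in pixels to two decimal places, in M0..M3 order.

c0=(450.50, 272.42) c1=(544.45, 275.06) c2=(554.78, 189.30) c3=(454.55, 189.25)

Intrinsics K: fx=469.1, fy=453.1, cx=328.5, cy=223.6
Marker side s = 0.142 m; corners in marker frame (Z=0):
  M0 = (-0.0710, +0.0710, 0)
  M1 = (+0.0710, +0.0710, 0)
  M2 = (+0.0710, -0.0710, 0)
  M3 = (-0.0710, -0.0710, 0)
rvec = (0.3231, 0.1613, -0.0134), |rvec| = θ = 0.36137 rad = 20.705°
Rodrigues: sinθ=0.35356, 1−cosθ=0.06459; R = I + sinθ·[k]× + (1−cosθ)·[k]×²:
    [+0.98704 +0.03889 +0.15567]
    [+0.01267 +0.94828 -0.31718]
    [-0.15995 +0.31504 +0.93550]
t = (0.2629, 0.0146, 0.7183) m
M0: Pc = R·M0+t = (+0.19558, +0.08103, +0.75202); u = 469.1·(+0.19558)/0.75202 + 328.5 = 450.4999, v = 453.1·(+0.08103)/0.75202 + 223.6 = 272.4203
M1: Pc = R·M1+t = (+0.33574, +0.08283, +0.72931); u = 469.1·(+0.33574)/0.72931 + 328.5 = 544.4518, v = 453.1·(+0.08283)/0.72931 + 223.6 = 275.0581
M2: Pc = R·M2+t = (+0.33022, -0.05183, +0.68458); u = 469.1·(+0.33022)/0.68458 + 328.5 = 554.7802, v = 453.1·(-0.05183)/0.68458 + 223.6 = 189.2962
M3: Pc = R·M3+t = (+0.19006, -0.05363, +0.70729); u = 469.1·(+0.19006)/0.70729 + 328.5 = 454.5542, v = 453.1·(-0.05363)/0.70729 + 223.6 = 189.2456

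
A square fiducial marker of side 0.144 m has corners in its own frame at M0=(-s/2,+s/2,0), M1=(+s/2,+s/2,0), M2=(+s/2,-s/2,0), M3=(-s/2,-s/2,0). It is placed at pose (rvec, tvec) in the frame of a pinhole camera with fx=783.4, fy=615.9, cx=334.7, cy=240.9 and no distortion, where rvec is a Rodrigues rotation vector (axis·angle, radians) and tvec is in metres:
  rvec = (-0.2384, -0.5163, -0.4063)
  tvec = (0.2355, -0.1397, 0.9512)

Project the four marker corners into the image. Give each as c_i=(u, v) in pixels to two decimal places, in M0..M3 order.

Intrinsics K: fx=783.4, fy=615.9, cx=334.7, cy=240.9
Marker side s = 0.144 m; corners in marker frame (Z=0):
  M0 = (-0.0720, +0.0720, 0)
  M1 = (+0.0720, +0.0720, 0)
  M2 = (+0.0720, -0.0720, 0)
  M3 = (-0.0720, -0.0720, 0)
rvec = (-0.2384, -0.5163, -0.4063), |rvec| = θ = 0.69891 rad = 40.045°
Rodrigues: sinθ=0.64339, 1−cosθ=0.23446; R = I + sinθ·[k]× + (1−cosθ)·[k]×²:
    [+0.79282 +0.43310 -0.42879]
    [-0.31494 +0.89349 +0.32015]
    [+0.52177 -0.11877 +0.84478]
t = (0.2355, -0.1397, 0.9512) m
M0: Pc = R·M0+t = (+0.20960, -0.05269, +0.90508); u = 783.4·(+0.20960)/0.90508 + 334.7 = 516.1210, v = 615.9·(-0.05269)/0.90508 + 240.9 = 205.0428
M1: Pc = R·M1+t = (+0.32377, -0.09804, +0.98022); u = 783.4·(+0.32377)/0.98022 + 334.7 = 593.4577, v = 615.9·(-0.09804)/0.98022 + 240.9 = 179.2954
M2: Pc = R·M2+t = (+0.26140, -0.22671, +0.99732); u = 783.4·(+0.26140)/0.99732 + 334.7 = 540.0312, v = 615.9·(-0.22671)/0.99732 + 240.9 = 100.8959
M3: Pc = R·M3+t = (+0.14723, -0.18136, +0.92218); u = 783.4·(+0.14723)/0.92218 + 334.7 = 459.7758, v = 615.9·(-0.18136)/0.92218 + 240.9 = 119.7781

c0=(516.12, 205.04) c1=(593.46, 179.30) c2=(540.03, 100.90) c3=(459.78, 119.78)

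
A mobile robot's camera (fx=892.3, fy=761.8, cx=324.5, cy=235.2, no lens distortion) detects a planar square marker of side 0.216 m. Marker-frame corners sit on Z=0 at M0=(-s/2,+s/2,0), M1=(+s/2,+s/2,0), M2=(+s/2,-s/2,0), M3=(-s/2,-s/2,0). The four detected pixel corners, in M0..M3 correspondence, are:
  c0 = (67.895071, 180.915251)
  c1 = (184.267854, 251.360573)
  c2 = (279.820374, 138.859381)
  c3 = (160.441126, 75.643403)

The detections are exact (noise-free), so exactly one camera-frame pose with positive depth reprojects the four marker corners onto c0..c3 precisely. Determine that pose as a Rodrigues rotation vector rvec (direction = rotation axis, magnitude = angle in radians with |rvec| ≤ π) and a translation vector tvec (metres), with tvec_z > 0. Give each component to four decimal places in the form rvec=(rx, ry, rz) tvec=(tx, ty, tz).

rvec=(-0.1967, 0.2740, 0.5933) tvec=(-0.2075, -0.1193, 1.2133)

Intrinsics K: fx=892.3, fy=761.8, cx=324.5, cy=235.2
Marker side s = 0.216 m; corners in marker frame (Z=0):
  M0 = (-0.1080, +0.1080, 0)
  M1 = (+0.1080, +0.1080, 0)
  M2 = (+0.1080, -0.1080, 0)
  M3 = (-0.1080, -0.1080, 0)
Detected image corners:
  c0 = (67.895071, 180.915251) px
  c1 = (184.267854, 251.360573) px
  c2 = (279.820374, 138.859381) px
  c3 = (160.441126, 75.643403) px
Planar DLT: solve 8×8 A·h = b for H (H[2,2]=1):
  H  [+501.64716 -449.99857 +171.91658]
  H  [+268.01733 +489.84068 +160.27253]
  H  [-0.25498 -0.08536 +1.00000]
B = K⁻¹H; ‖b₁‖=0.824204, ‖b₂‖=0.824204; λ = 2/(‖b₁‖+‖b₂‖) = 1.213291, sign → tz>0 ⇒ λ=+1.213291
r₁ = λ·B[:,0] = (+0.79461,+0.52238,-0.30937); r₂ = λ·B[:,1] = (-0.57421,+0.81213,-0.10357)
r₃ = r₁×r₂ = (+0.19715,+0.25994,+0.94528); SVD([r₁ r₂ r₃]) → R = UVᵀ:
  R  [+0.79461 -0.57421 +0.19715]
  R  [+0.52238 +0.81213 +0.25994]
  R  [-0.30937 -0.10357 +0.94528]
t = (-0.20747, -0.11933, +1.21329) m
tr R = 2.552028; θ = arccos((tr R − 1)/2) = 0.682475 rad = 39.103°
axis k = ((R−Rᵀ)₃₂, (R−Rᵀ)₁₃, (R−Rᵀ)₂₁) / (2 sinθ) = (-0.288175, +0.401540, +0.869322)
rvec = θ·k = (-0.196672, +0.274041, +0.593291)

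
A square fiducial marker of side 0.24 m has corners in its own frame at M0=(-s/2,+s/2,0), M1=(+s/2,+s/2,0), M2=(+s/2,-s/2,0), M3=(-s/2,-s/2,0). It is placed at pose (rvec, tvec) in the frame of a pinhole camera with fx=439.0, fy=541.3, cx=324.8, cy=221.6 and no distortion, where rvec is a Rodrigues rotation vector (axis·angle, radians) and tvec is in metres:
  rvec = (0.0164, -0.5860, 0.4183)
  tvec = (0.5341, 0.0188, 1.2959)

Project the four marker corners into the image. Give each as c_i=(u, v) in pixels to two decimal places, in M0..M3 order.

c0=(467.92, 258.60) c1=(512.91, 291.51) c2=(539.30, 203.58) c3=(497.94, 162.15)

Intrinsics K: fx=439.0, fy=541.3, cx=324.8, cy=221.6
Marker side s = 0.24 m; corners in marker frame (Z=0):
  M0 = (-0.1200, +0.1200, 0)
  M1 = (+0.1200, +0.1200, 0)
  M2 = (+0.1200, -0.1200, 0)
  M3 = (-0.1200, -0.1200, 0)
rvec = (0.0164, -0.5860, 0.4183), |rvec| = θ = 0.72017 rad = 41.263°
Rodrigues: sinθ=0.65951, 1−cosθ=0.24830; R = I + sinθ·[k]× + (1−cosθ)·[k]×²:
    [+0.75182 -0.38767 -0.53336]
    [+0.37847 +0.91610 -0.13237]
    [+0.53993 -0.10234 +0.83547]
t = (0.5341, 0.0188, 1.2959) m
M0: Pc = R·M0+t = (+0.39736, +0.08332, +1.21883); u = 439.0·(+0.39736)/1.21883 + 324.8 = 467.9222, v = 541.3·(+0.08332)/1.21883 + 221.6 = 258.6019
M1: Pc = R·M1+t = (+0.57780, +0.17415, +1.34841); u = 439.0·(+0.57780)/1.34841 + 324.8 = 512.9130, v = 541.3·(+0.17415)/1.34841 + 221.6 = 291.5092
M2: Pc = R·M2+t = (+0.67084, -0.04572, +1.37297); u = 439.0·(+0.67084)/1.37297 + 324.8 = 539.2971, v = 541.3·(-0.04572)/1.37297 + 221.6 = 203.5763
M3: Pc = R·M3+t = (+0.49040, -0.13655, +1.24339); u = 439.0·(+0.49040)/1.24339 + 324.8 = 497.9447, v = 541.3·(-0.13655)/1.24339 + 221.6 = 162.1548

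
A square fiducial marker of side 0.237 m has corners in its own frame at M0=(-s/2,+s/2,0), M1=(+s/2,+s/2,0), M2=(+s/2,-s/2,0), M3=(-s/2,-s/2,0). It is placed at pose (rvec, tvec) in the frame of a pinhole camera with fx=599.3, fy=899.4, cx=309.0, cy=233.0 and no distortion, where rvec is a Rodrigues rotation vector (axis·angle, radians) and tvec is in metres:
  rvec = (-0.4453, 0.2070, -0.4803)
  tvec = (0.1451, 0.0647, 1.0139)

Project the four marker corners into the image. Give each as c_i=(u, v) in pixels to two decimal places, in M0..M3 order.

Intrinsics K: fx=599.3, fy=899.4, cx=309.0, cy=233.0
Marker side s = 0.237 m; corners in marker frame (Z=0):
  M0 = (-0.1185, +0.1185, 0)
  M1 = (+0.1185, +0.1185, 0)
  M2 = (+0.1185, -0.1185, 0)
  M3 = (-0.1185, -0.1185, 0)
rvec = (-0.4453, 0.2070, -0.4803), |rvec| = θ = 0.68690 rad = 39.356°
Rodrigues: sinθ=0.63414, 1−cosθ=0.22678; R = I + sinθ·[k]× + (1−cosθ)·[k]×²:
    [+0.86853 +0.39911 +0.29390]
    [-0.48772 +0.79381 +0.36331]
    [-0.08830 -0.45889 +0.88410]
t = (0.1451, 0.0647, 1.0139) m
M0: Pc = R·M0+t = (+0.08947, +0.21656, +0.96999); u = 599.3·(+0.08947)/0.96999 + 309.0 = 364.2809, v = 899.4·(+0.21656)/0.96999 + 233.0 = 433.8019
M1: Pc = R·M1+t = (+0.29531, +0.10097, +0.94906); u = 599.3·(+0.29531)/0.94906 + 309.0 = 495.4816, v = 899.4·(+0.10097)/0.94906 + 233.0 = 328.6891
M2: Pc = R·M2+t = (+0.20073, -0.08716, +1.05781); u = 599.3·(+0.20073)/1.05781 + 309.0 = 422.7205, v = 899.4·(-0.08716)/1.05781 + 233.0 = 158.8919
M3: Pc = R·M3+t = (-0.00511, +0.02843, +1.07874); u = 599.3·(-0.00511)/1.07874 + 309.0 = 306.1587, v = 899.4·(+0.02843)/1.07874 + 233.0 = 256.7015

c0=(364.28, 433.80) c1=(495.48, 328.69) c2=(422.72, 158.89) c3=(306.16, 256.70)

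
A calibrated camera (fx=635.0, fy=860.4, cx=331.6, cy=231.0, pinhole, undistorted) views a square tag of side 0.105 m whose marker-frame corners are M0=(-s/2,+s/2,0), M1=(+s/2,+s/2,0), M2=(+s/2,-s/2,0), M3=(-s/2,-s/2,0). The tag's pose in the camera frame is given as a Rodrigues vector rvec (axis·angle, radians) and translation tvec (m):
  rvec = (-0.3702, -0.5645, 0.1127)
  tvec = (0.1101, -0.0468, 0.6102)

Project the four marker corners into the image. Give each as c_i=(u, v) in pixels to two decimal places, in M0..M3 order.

Intrinsics K: fx=635.0, fy=860.4, cx=331.6, cy=231.0
Marker side s = 0.105 m; corners in marker frame (Z=0):
  M0 = (-0.0525, +0.0525, 0)
  M1 = (+0.0525, +0.0525, 0)
  M2 = (+0.0525, -0.0525, 0)
  M3 = (-0.0525, -0.0525, 0)
rvec = (-0.3702, -0.5645, 0.1127), |rvec| = θ = 0.68440 rad = 39.213°
Rodrigues: sinθ=0.63221, 1−cosθ=0.22520; R = I + sinθ·[k]× + (1−cosθ)·[k]×²:
    [+0.84069 -0.00363 -0.54151]
    [+0.20458 +0.92800 +0.31138]
    [+0.50139 -0.37256 +0.78090]
t = (0.1101, -0.0468, 0.6102) m
M0: Pc = R·M0+t = (+0.06577, -0.00882, +0.56432); u = 635.0·(+0.06577)/0.56432 + 331.6 = 405.6116, v = 860.4·(-0.00882)/0.56432 + 231.0 = 217.5520
M1: Pc = R·M1+t = (+0.15405, +0.01266, +0.61696); u = 635.0·(+0.15405)/0.61696 + 331.6 = 490.1487, v = 860.4·(+0.01266)/0.61696 + 231.0 = 248.6560
M2: Pc = R·M2+t = (+0.15443, -0.08478, +0.65608); u = 635.0·(+0.15443)/0.65608 + 331.6 = 481.0644, v = 860.4·(-0.08478)/0.65608 + 231.0 = 119.8181
M3: Pc = R·M3+t = (+0.06615, -0.10626, +0.60344); u = 635.0·(+0.06615)/0.60344 + 331.6 = 401.2150, v = 860.4·(-0.10626)/0.60344 + 231.0 = 79.4901

c0=(405.61, 217.55) c1=(490.15, 248.66) c2=(481.06, 119.82) c3=(401.21, 79.49)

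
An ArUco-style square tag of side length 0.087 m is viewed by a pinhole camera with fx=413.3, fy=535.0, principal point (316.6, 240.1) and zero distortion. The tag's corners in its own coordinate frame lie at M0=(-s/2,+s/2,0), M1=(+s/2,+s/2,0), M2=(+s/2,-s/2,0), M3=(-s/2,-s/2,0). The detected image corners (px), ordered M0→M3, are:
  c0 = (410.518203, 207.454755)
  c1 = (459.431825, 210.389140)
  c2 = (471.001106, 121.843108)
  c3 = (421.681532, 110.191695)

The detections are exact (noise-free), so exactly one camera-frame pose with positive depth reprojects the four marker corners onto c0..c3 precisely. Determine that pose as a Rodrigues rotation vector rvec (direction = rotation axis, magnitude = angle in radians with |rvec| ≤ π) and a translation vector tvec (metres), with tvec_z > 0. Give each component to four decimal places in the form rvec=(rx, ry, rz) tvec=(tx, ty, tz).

Intrinsics K: fx=413.3, fy=535.0, cx=316.6, cy=240.1
Marker side s = 0.087 m; corners in marker frame (Z=0):
  M0 = (-0.0435, +0.0435, 0)
  M1 = (+0.0435, +0.0435, 0)
  M2 = (+0.0435, -0.0435, 0)
  M3 = (-0.0435, -0.0435, 0)
Detected image corners:
  c0 = (410.518203, 207.454755) px
  c1 = (459.431825, 210.389140) px
  c2 = (471.001106, 121.843108) px
  c3 = (421.681532, 110.191695) px
Planar DLT: solve 8×8 A·h = b for H (H[2,2]=1):
  H  [+1028.05875 +18.37765 +441.69825]
  H  [+253.99303 +1120.56043 +163.32038]
  H  [+1.05191 +0.33843 +1.00000]
B = K⁻¹H; ‖b₁‖=1.983545, ‖b₂‖=1.983545; λ = 2/(‖b₁‖+‖b₂‖) = 0.504148, sign → tz>0 ⇒ λ=+0.504148
r₁ = λ·B[:,0] = (+0.84780,+0.00135,+0.53032); r₂ = λ·B[:,1] = (-0.10828,+0.97937,+0.17062)
r₃ = r₁×r₂ = (-0.51915,-0.20207,+0.83045); SVD([r₁ r₂ r₃]) → R = UVᵀ:
  R  [+0.84780 -0.10828 -0.51915]
  R  [+0.00135 +0.97937 -0.20207]
  R  [+0.53032 +0.17062 +0.83045]
t = (+0.15260, -0.07235, +0.50415) m
tr R = 2.657617; θ = arccos((tr R − 1)/2) = 0.593821 rad = 34.023°
axis k = ((R−Rᵀ)₃₂, (R−Rᵀ)₁₃, (R−Rᵀ)₂₁) / (2 sinθ) = (+0.333039, -0.937810, +0.097964)
rvec = θ·k = (+0.197765, -0.556892, +0.058173)

rvec=(0.1978, -0.5569, 0.0582) tvec=(0.1526, -0.0724, 0.5041)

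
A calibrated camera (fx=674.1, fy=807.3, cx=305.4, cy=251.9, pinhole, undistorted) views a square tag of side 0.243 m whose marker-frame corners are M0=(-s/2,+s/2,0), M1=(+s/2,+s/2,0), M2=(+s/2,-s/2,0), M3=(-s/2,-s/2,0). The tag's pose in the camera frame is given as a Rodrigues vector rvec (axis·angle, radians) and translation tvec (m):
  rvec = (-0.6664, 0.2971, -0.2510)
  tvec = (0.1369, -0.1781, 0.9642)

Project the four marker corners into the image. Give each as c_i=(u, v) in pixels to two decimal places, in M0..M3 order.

c0=(335.23, 210.27) c1=(512.81, 135.16) c2=(459.94, 6.80) c3=(310.48, 76.51)

Intrinsics K: fx=674.1, fy=807.3, cx=305.4, cy=251.9
Marker side s = 0.243 m; corners in marker frame (Z=0):
  M0 = (-0.1215, +0.1215, 0)
  M1 = (+0.1215, +0.1215, 0)
  M2 = (+0.1215, -0.1215, 0)
  M3 = (-0.1215, -0.1215, 0)
rvec = (-0.6664, 0.2971, -0.2510), |rvec| = θ = 0.77159 rad = 44.209°
Rodrigues: sinθ=0.69728, 1−cosθ=0.28320; R = I + sinθ·[k]× + (1−cosθ)·[k]×²:
    [+0.92804 +0.13265 +0.34805]
    [-0.32100 +0.75879 +0.56674]
    [-0.18892 -0.63769 +0.74677]
t = (0.1369, -0.1781, 0.9642) m
M0: Pc = R·M0+t = (+0.04026, -0.04691, +0.90967); u = 674.1·(+0.04026)/0.90967 + 305.4 = 335.2334, v = 807.3·(-0.04691)/0.90967 + 251.9 = 210.2733
M1: Pc = R·M1+t = (+0.26577, -0.12491, +0.86377); u = 674.1·(+0.26577)/0.86377 + 305.4 = 512.8149, v = 807.3·(-0.12491)/0.86377 + 251.9 = 135.1564
M2: Pc = R·M2+t = (+0.23354, -0.30929, +1.01873); u = 674.1·(+0.23354)/1.01873 + 305.4 = 459.9361, v = 807.3·(-0.30929)/1.01873 + 251.9 = 6.7961
M3: Pc = R·M3+t = (+0.00803, -0.23129, +1.06463); u = 674.1·(+0.00803)/1.06463 + 305.4 = 310.4819, v = 807.3·(-0.23129)/1.06463 + 251.9 = 76.5147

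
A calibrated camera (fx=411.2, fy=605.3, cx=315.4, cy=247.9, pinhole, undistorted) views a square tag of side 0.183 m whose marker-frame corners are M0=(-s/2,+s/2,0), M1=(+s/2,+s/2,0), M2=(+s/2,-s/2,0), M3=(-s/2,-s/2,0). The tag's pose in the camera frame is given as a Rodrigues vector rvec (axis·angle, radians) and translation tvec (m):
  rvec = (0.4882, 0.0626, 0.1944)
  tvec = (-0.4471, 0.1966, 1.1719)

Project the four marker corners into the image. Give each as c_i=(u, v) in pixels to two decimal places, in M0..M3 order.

Intrinsics K: fx=411.2, fy=605.3, cx=315.4, cy=247.9
Marker side s = 0.183 m; corners in marker frame (Z=0):
  M0 = (-0.0915, +0.0915, 0)
  M1 = (+0.0915, +0.0915, 0)
  M2 = (+0.0915, -0.0915, 0)
  M3 = (-0.0915, -0.0915, 0)
rvec = (0.4882, 0.0626, 0.1944), |rvec| = θ = 0.52920 rad = 30.321°
Rodrigues: sinθ=0.50484, 1−cosθ=0.13679; R = I + sinθ·[k]× + (1−cosθ)·[k]×²:
    [+0.97963 -0.17053 +0.10607]
    [+0.20038 +0.86513 -0.45979]
    [-0.01336 +0.47167 +0.88167]
t = (-0.4471, 0.1966, 1.1719) m
M0: Pc = R·M0+t = (-0.55234, +0.25742, +1.21628); u = 411.2·(-0.55234)/1.21628 + 315.4 = 128.6654, v = 605.3·(+0.25742)/1.21628 + 247.9 = 376.0110
M1: Pc = R·M1+t = (-0.37307, +0.29409, +1.21384); u = 411.2·(-0.37307)/1.21384 + 315.4 = 189.0194, v = 605.3·(+0.29409)/1.21384 + 247.9 = 394.5550
M2: Pc = R·M2+t = (-0.34186, +0.13578, +1.12752); u = 411.2·(-0.34186)/1.12752 + 315.4 = 190.7252, v = 605.3·(+0.13578)/1.12752 + 247.9 = 320.7901
M3: Pc = R·M3+t = (-0.52113, +0.09911, +1.12996); u = 411.2·(-0.52113)/1.12996 + 315.4 = 125.7570, v = 605.3·(+0.09911)/1.12996 + 247.9 = 300.9892

c0=(128.67, 376.01) c1=(189.02, 394.55) c2=(190.73, 320.79) c3=(125.76, 300.99)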